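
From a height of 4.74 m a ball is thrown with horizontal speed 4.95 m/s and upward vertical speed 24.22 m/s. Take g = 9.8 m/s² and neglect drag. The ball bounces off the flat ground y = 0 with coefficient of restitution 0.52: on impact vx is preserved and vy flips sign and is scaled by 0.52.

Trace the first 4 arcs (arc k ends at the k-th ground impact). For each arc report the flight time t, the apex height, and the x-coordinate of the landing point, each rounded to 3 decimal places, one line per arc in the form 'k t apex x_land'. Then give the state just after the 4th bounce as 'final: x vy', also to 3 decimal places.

1 5.131 34.669 25.400
2 2.766 9.374 39.094
3 1.438 2.535 46.214
4 0.748 0.685 49.917
final: 49.917 1.906

Arc 1: start y=4.740, vy=24.220 → t=5.131, apex=34.669, x_land=25.400, impact vy=-26.067
  bounce: vy ← 0.52·26.067 = 13.555
Arc 2: start y=0.000, vy=13.555 → t=2.766, apex=9.374, x_land=39.094, impact vy=-13.555
  bounce: vy ← 0.52·13.555 = 7.049
Arc 3: start y=0.000, vy=7.049 → t=1.438, apex=2.535, x_land=46.214, impact vy=-7.049
  bounce: vy ← 0.52·7.049 = 3.665
Arc 4: start y=0.000, vy=3.665 → t=0.748, apex=0.685, x_land=49.917, impact vy=-3.665
  bounce: vy ← 0.52·3.665 = 1.906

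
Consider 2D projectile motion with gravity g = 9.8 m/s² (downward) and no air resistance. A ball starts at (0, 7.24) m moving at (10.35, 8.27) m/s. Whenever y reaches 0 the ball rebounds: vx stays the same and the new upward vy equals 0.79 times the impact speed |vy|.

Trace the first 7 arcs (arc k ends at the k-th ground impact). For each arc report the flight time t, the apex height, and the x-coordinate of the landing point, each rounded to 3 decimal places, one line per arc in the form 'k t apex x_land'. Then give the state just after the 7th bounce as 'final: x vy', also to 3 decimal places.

1 2.324 10.729 24.050
2 2.338 6.696 48.248
3 1.847 4.179 67.365
4 1.459 2.608 82.467
5 1.153 1.628 94.398
6 0.911 1.016 103.823
7 0.719 0.634 111.269
final: 111.269 2.785

Arc 1: start y=7.240, vy=8.270 → t=2.324, apex=10.729, x_land=24.050, impact vy=-14.502
  bounce: vy ← 0.79·14.502 = 11.456
Arc 2: start y=0.000, vy=11.456 → t=2.338, apex=6.696, x_land=48.248, impact vy=-11.456
  bounce: vy ← 0.79·11.456 = 9.050
Arc 3: start y=0.000, vy=9.050 → t=1.847, apex=4.179, x_land=67.365, impact vy=-9.050
  bounce: vy ← 0.79·9.050 = 7.150
Arc 4: start y=0.000, vy=7.150 → t=1.459, apex=2.608, x_land=82.467, impact vy=-7.150
  bounce: vy ← 0.79·7.150 = 5.648
Arc 5: start y=0.000, vy=5.648 → t=1.153, apex=1.628, x_land=94.398, impact vy=-5.648
  bounce: vy ← 0.79·5.648 = 4.462
Arc 6: start y=0.000, vy=4.462 → t=0.911, apex=1.016, x_land=103.823, impact vy=-4.462
  bounce: vy ← 0.79·4.462 = 3.525
Arc 7: start y=0.000, vy=3.525 → t=0.719, apex=0.634, x_land=111.269, impact vy=-3.525
  bounce: vy ← 0.79·3.525 = 2.785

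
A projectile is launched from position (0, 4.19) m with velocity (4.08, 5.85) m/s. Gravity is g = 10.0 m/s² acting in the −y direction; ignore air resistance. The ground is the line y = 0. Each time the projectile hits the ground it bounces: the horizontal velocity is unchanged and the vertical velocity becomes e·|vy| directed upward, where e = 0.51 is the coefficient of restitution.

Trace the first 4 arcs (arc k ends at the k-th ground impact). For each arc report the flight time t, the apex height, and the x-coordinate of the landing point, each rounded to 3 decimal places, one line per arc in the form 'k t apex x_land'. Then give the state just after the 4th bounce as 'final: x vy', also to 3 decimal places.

Arc 1: start y=4.190, vy=5.850 → t=1.671, apex=5.901, x_land=6.819, impact vy=-10.864
  bounce: vy ← 0.51·10.864 = 5.541
Arc 2: start y=0.000, vy=5.541 → t=1.108, apex=1.535, x_land=11.340, impact vy=-5.541
  bounce: vy ← 0.51·5.541 = 2.826
Arc 3: start y=0.000, vy=2.826 → t=0.565, apex=0.399, x_land=13.646, impact vy=-2.826
  bounce: vy ← 0.51·2.826 = 1.441
Arc 4: start y=0.000, vy=1.441 → t=0.288, apex=0.104, x_land=14.822, impact vy=-1.441
  bounce: vy ← 0.51·1.441 = 0.735

1 1.671 5.901 6.819
2 1.108 1.535 11.340
3 0.565 0.399 13.646
4 0.288 0.104 14.822
final: 14.822 0.735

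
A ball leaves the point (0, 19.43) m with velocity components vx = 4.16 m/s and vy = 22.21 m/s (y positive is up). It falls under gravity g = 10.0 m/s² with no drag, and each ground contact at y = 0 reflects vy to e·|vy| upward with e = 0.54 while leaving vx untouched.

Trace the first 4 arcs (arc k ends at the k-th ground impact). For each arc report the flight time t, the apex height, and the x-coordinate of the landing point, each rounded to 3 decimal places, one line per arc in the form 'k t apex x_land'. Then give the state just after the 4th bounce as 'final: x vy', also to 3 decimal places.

1 5.191 44.094 21.593
2 3.207 12.858 34.935
3 1.732 3.749 42.140
4 0.935 1.093 46.030
final: 46.030 2.525

Arc 1: start y=19.430, vy=22.210 → t=5.191, apex=44.094, x_land=21.593, impact vy=-29.697
  bounce: vy ← 0.54·29.697 = 16.036
Arc 2: start y=0.000, vy=16.036 → t=3.207, apex=12.858, x_land=34.935, impact vy=-16.036
  bounce: vy ← 0.54·16.036 = 8.660
Arc 3: start y=0.000, vy=8.660 → t=1.732, apex=3.749, x_land=42.140, impact vy=-8.660
  bounce: vy ← 0.54·8.660 = 4.676
Arc 4: start y=0.000, vy=4.676 → t=0.935, apex=1.093, x_land=46.030, impact vy=-4.676
  bounce: vy ← 0.54·4.676 = 2.525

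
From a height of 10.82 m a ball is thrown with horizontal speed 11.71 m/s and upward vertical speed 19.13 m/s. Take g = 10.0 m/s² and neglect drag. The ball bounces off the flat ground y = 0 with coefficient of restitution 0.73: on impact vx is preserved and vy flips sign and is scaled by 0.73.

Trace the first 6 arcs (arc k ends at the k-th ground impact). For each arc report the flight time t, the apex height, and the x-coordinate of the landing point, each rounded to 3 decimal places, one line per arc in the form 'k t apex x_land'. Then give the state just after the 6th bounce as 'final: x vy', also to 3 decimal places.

Arc 1: start y=10.820, vy=19.130 → t=4.326, apex=29.118, x_land=50.660, impact vy=-24.132
  bounce: vy ← 0.73·24.132 = 17.616
Arc 2: start y=0.000, vy=17.616 → t=3.523, apex=15.517, x_land=91.918, impact vy=-17.616
  bounce: vy ← 0.73·17.616 = 12.860
Arc 3: start y=0.000, vy=12.860 → t=2.572, apex=8.269, x_land=122.036, impact vy=-12.860
  bounce: vy ← 0.73·12.860 = 9.388
Arc 4: start y=0.000, vy=9.388 → t=1.878, apex=4.407, x_land=144.022, impact vy=-9.388
  bounce: vy ← 0.73·9.388 = 6.853
Arc 5: start y=0.000, vy=6.853 → t=1.371, apex=2.348, x_land=160.072, impact vy=-6.853
  bounce: vy ← 0.73·6.853 = 5.003
Arc 6: start y=0.000, vy=5.003 → t=1.001, apex=1.251, x_land=171.788, impact vy=-5.003
  bounce: vy ← 0.73·5.003 = 3.652

1 4.326 29.118 50.660
2 3.523 15.517 91.918
3 2.572 8.269 122.036
4 1.878 4.407 144.022
5 1.371 2.348 160.072
6 1.001 1.251 171.788
final: 171.788 3.652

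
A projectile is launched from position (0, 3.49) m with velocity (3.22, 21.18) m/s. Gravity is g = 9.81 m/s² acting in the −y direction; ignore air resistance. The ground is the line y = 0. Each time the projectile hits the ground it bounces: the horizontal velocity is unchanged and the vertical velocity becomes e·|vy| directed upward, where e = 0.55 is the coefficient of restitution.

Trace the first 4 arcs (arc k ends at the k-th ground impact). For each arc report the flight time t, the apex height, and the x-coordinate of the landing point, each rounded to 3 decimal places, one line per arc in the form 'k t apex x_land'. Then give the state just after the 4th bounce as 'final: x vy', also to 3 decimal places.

1 4.477 26.354 14.416
2 2.550 7.972 22.626
3 1.402 2.412 27.142
4 0.771 0.729 29.625
final: 29.625 2.081

Arc 1: start y=3.490, vy=21.180 → t=4.477, apex=26.354, x_land=14.416, impact vy=-22.739
  bounce: vy ← 0.55·22.739 = 12.506
Arc 2: start y=0.000, vy=12.506 → t=2.550, apex=7.972, x_land=22.626, impact vy=-12.506
  bounce: vy ← 0.55·12.506 = 6.879
Arc 3: start y=0.000, vy=6.879 → t=1.402, apex=2.412, x_land=27.142, impact vy=-6.879
  bounce: vy ← 0.55·6.879 = 3.783
Arc 4: start y=0.000, vy=3.783 → t=0.771, apex=0.729, x_land=29.625, impact vy=-3.783
  bounce: vy ← 0.55·3.783 = 2.081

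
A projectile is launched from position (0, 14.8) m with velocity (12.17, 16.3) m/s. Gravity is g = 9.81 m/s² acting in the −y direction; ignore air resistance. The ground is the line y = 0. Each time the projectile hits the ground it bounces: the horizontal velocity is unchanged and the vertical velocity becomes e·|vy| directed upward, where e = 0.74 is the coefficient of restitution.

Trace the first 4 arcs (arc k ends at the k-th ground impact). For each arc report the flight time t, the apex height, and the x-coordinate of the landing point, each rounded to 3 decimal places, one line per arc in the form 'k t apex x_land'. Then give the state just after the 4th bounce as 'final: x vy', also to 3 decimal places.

Arc 1: start y=14.800, vy=16.300 → t=4.065, apex=28.342, x_land=49.475, impact vy=-23.581
  bounce: vy ← 0.74·23.581 = 17.450
Arc 2: start y=0.000, vy=17.450 → t=3.558, apex=15.520, x_land=92.771, impact vy=-17.450
  bounce: vy ← 0.74·17.450 = 12.913
Arc 3: start y=0.000, vy=12.913 → t=2.633, apex=8.499, x_land=124.810, impact vy=-12.913
  bounce: vy ← 0.74·12.913 = 9.556
Arc 4: start y=0.000, vy=9.556 → t=1.948, apex=4.654, x_land=148.519, impact vy=-9.556
  bounce: vy ← 0.74·9.556 = 7.071

1 4.065 28.342 49.475
2 3.558 15.520 92.771
3 2.633 8.499 124.810
4 1.948 4.654 148.519
final: 148.519 7.071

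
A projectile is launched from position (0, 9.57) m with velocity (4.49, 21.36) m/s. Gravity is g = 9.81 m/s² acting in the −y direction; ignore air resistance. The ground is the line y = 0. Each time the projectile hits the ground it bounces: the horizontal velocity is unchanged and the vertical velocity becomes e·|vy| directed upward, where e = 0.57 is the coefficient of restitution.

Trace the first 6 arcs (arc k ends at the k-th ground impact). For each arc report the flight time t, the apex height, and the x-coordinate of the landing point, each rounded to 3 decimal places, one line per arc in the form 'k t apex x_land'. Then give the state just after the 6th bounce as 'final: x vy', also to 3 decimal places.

Arc 1: start y=9.570, vy=21.360 → t=4.764, apex=32.824, x_land=21.392, impact vy=-25.377
  bounce: vy ← 0.57·25.377 = 14.465
Arc 2: start y=0.000, vy=14.465 → t=2.949, apex=10.665, x_land=34.633, impact vy=-14.465
  bounce: vy ← 0.57·14.465 = 8.245
Arc 3: start y=0.000, vy=8.245 → t=1.681, apex=3.465, x_land=42.180, impact vy=-8.245
  bounce: vy ← 0.57·8.245 = 4.700
Arc 4: start y=0.000, vy=4.700 → t=0.958, apex=1.126, x_land=46.482, impact vy=-4.700
  bounce: vy ← 0.57·4.700 = 2.679
Arc 5: start y=0.000, vy=2.679 → t=0.546, apex=0.366, x_land=48.935, impact vy=-2.679
  bounce: vy ← 0.57·2.679 = 1.527
Arc 6: start y=0.000, vy=1.527 → t=0.311, apex=0.119, x_land=50.332, impact vy=-1.527
  bounce: vy ← 0.57·1.527 = 0.870

1 4.764 32.824 21.392
2 2.949 10.665 34.633
3 1.681 3.465 42.180
4 0.958 1.126 46.482
5 0.546 0.366 48.935
6 0.311 0.119 50.332
final: 50.332 0.870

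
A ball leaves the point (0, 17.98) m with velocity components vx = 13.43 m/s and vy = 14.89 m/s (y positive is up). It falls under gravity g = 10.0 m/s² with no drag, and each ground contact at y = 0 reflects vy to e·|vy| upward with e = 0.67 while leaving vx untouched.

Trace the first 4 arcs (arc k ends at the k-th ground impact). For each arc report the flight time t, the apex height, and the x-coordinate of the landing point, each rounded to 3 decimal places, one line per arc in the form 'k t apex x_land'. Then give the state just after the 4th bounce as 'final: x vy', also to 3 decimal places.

1 3.900 29.066 52.378
2 3.231 13.048 95.767
3 2.165 5.857 124.838
4 1.450 2.629 144.316
final: 144.316 4.859

Arc 1: start y=17.980, vy=14.890 → t=3.900, apex=29.066, x_land=52.378, impact vy=-24.110
  bounce: vy ← 0.67·24.110 = 16.154
Arc 2: start y=0.000, vy=16.154 → t=3.231, apex=13.048, x_land=95.767, impact vy=-16.154
  bounce: vy ← 0.67·16.154 = 10.823
Arc 3: start y=0.000, vy=10.823 → t=2.165, apex=5.857, x_land=124.838, impact vy=-10.823
  bounce: vy ← 0.67·10.823 = 7.252
Arc 4: start y=0.000, vy=7.252 → t=1.450, apex=2.629, x_land=144.316, impact vy=-7.252
  bounce: vy ← 0.67·7.252 = 4.859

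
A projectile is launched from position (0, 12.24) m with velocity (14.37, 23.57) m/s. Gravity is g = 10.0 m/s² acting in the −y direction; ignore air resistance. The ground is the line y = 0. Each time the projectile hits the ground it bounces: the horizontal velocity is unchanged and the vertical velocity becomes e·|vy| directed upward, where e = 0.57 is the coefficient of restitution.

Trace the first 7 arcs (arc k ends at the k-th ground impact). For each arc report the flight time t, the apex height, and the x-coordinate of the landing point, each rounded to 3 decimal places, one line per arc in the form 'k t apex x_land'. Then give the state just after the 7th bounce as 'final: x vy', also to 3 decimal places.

Arc 1: start y=12.240, vy=23.570 → t=5.186, apex=40.017, x_land=74.523, impact vy=-28.290
  bounce: vy ← 0.57·28.290 = 16.126
Arc 2: start y=0.000, vy=16.126 → t=3.225, apex=13.002, x_land=120.868, impact vy=-16.126
  bounce: vy ← 0.57·16.126 = 9.192
Arc 3: start y=0.000, vy=9.192 → t=1.838, apex=4.224, x_land=147.285, impact vy=-9.192
  bounce: vy ← 0.57·9.192 = 5.239
Arc 4: start y=0.000, vy=5.239 → t=1.048, apex=1.372, x_land=162.342, impact vy=-5.239
  bounce: vy ← 0.57·5.239 = 2.986
Arc 5: start y=0.000, vy=2.986 → t=0.597, apex=0.446, x_land=170.925, impact vy=-2.986
  bounce: vy ← 0.57·2.986 = 1.702
Arc 6: start y=0.000, vy=1.702 → t=0.340, apex=0.145, x_land=175.817, impact vy=-1.702
  bounce: vy ← 0.57·1.702 = 0.970
Arc 7: start y=0.000, vy=0.970 → t=0.194, apex=0.047, x_land=178.605, impact vy=-0.970
  bounce: vy ← 0.57·0.970 = 0.553

1 5.186 40.017 74.523
2 3.225 13.002 120.868
3 1.838 4.224 147.285
4 1.048 1.372 162.342
5 0.597 0.446 170.925
6 0.340 0.145 175.817
7 0.194 0.047 178.605
final: 178.605 0.553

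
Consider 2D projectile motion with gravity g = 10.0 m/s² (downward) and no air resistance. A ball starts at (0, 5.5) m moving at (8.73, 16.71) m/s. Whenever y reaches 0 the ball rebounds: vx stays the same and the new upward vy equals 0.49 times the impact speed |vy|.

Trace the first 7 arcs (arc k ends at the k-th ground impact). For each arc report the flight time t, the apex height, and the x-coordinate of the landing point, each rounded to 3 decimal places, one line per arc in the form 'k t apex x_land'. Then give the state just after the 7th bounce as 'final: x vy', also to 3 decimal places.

Arc 1: start y=5.500, vy=16.710 → t=3.644, apex=19.461, x_land=31.811, impact vy=-19.729
  bounce: vy ← 0.49·19.729 = 9.667
Arc 2: start y=0.000, vy=9.667 → t=1.933, apex=4.673, x_land=48.690, impact vy=-9.667
  bounce: vy ← 0.49·9.667 = 4.737
Arc 3: start y=0.000, vy=4.737 → t=0.947, apex=1.122, x_land=56.960, impact vy=-4.737
  bounce: vy ← 0.49·4.737 = 2.321
Arc 4: start y=0.000, vy=2.321 → t=0.464, apex=0.269, x_land=61.013, impact vy=-2.321
  bounce: vy ← 0.49·2.321 = 1.137
Arc 5: start y=0.000, vy=1.137 → t=0.227, apex=0.065, x_land=62.999, impact vy=-1.137
  bounce: vy ← 0.49·1.137 = 0.557
Arc 6: start y=0.000, vy=0.557 → t=0.111, apex=0.016, x_land=63.972, impact vy=-0.557
  bounce: vy ← 0.49·0.557 = 0.273
Arc 7: start y=0.000, vy=0.273 → t=0.055, apex=0.004, x_land=64.449, impact vy=-0.273
  bounce: vy ← 0.49·0.273 = 0.134

1 3.644 19.461 31.811
2 1.933 4.673 48.690
3 0.947 1.122 56.960
4 0.464 0.269 61.013
5 0.227 0.065 62.999
6 0.111 0.016 63.972
7 0.055 0.004 64.449
final: 64.449 0.134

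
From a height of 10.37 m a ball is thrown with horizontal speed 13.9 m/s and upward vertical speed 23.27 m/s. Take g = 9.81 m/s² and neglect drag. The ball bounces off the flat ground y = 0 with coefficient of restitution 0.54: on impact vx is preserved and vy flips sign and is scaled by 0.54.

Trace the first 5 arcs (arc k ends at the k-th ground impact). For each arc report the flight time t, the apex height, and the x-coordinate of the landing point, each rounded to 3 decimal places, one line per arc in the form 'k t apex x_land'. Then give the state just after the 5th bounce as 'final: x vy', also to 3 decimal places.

Arc 1: start y=10.370, vy=23.270 → t=5.154, apex=37.969, x_land=71.645, impact vy=-27.294
  bounce: vy ← 0.54·27.294 = 14.739
Arc 2: start y=0.000, vy=14.739 → t=3.005, apex=11.072, x_land=113.412, impact vy=-14.739
  bounce: vy ← 0.54·14.739 = 7.959
Arc 3: start y=0.000, vy=7.959 → t=1.623, apex=3.229, x_land=135.966, impact vy=-7.959
  bounce: vy ← 0.54·7.959 = 4.298
Arc 4: start y=0.000, vy=4.298 → t=0.876, apex=0.941, x_land=148.145, impact vy=-4.298
  bounce: vy ← 0.54·4.298 = 2.321
Arc 5: start y=0.000, vy=2.321 → t=0.473, apex=0.275, x_land=154.722, impact vy=-2.321
  bounce: vy ← 0.54·2.321 = 1.253

1 5.154 37.969 71.645
2 3.005 11.072 113.412
3 1.623 3.229 135.966
4 0.876 0.941 148.145
5 0.473 0.275 154.722
final: 154.722 1.253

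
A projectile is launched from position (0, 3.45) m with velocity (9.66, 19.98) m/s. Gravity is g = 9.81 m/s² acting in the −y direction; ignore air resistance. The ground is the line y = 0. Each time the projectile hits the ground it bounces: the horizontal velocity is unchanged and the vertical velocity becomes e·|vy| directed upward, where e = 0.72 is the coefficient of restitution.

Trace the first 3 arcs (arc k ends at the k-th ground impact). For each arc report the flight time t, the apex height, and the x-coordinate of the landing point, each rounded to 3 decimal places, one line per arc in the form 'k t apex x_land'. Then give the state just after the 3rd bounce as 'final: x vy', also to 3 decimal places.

Arc 1: start y=3.450, vy=19.980 → t=4.239, apex=23.797, x_land=40.952, impact vy=-21.608
  bounce: vy ← 0.72·21.608 = 15.557
Arc 2: start y=0.000, vy=15.557 → t=3.172, apex=12.336, x_land=71.591, impact vy=-15.557
  bounce: vy ← 0.72·15.557 = 11.201
Arc 3: start y=0.000, vy=11.201 → t=2.284, apex=6.395, x_land=93.651, impact vy=-11.201
  bounce: vy ← 0.72·11.201 = 8.065

1 4.239 23.797 40.952
2 3.172 12.336 71.591
3 2.284 6.395 93.651
final: 93.651 8.065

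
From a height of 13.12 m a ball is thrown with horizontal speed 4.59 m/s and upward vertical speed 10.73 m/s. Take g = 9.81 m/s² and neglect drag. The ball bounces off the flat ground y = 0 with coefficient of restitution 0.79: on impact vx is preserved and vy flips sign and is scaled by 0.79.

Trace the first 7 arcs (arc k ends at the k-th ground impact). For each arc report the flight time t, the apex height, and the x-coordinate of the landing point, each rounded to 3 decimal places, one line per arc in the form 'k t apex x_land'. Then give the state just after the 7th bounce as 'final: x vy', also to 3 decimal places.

Arc 1: start y=13.120, vy=10.730 → t=3.061, apex=18.988, x_land=14.051, impact vy=-19.301
  bounce: vy ← 0.79·19.301 = 15.248
Arc 2: start y=0.000, vy=15.248 → t=3.109, apex=11.850, x_land=28.320, impact vy=-15.248
  bounce: vy ← 0.79·15.248 = 12.046
Arc 3: start y=0.000, vy=12.046 → t=2.456, apex=7.396, x_land=39.593, impact vy=-12.046
  bounce: vy ← 0.79·12.046 = 9.516
Arc 4: start y=0.000, vy=9.516 → t=1.940, apex=4.616, x_land=48.498, impact vy=-9.516
  bounce: vy ← 0.79·9.516 = 7.518
Arc 5: start y=0.000, vy=7.518 → t=1.533, apex=2.881, x_land=55.533, impact vy=-7.518
  bounce: vy ← 0.79·7.518 = 5.939
Arc 6: start y=0.000, vy=5.939 → t=1.211, apex=1.798, x_land=61.091, impact vy=-5.939
  bounce: vy ← 0.79·5.939 = 4.692
Arc 7: start y=0.000, vy=4.692 → t=0.957, apex=1.122, x_land=65.482, impact vy=-4.692
  bounce: vy ← 0.79·4.692 = 3.707

1 3.061 18.988 14.051
2 3.109 11.850 28.320
3 2.456 7.396 39.593
4 1.940 4.616 48.498
5 1.533 2.881 55.533
6 1.211 1.798 61.091
7 0.957 1.122 65.482
final: 65.482 3.707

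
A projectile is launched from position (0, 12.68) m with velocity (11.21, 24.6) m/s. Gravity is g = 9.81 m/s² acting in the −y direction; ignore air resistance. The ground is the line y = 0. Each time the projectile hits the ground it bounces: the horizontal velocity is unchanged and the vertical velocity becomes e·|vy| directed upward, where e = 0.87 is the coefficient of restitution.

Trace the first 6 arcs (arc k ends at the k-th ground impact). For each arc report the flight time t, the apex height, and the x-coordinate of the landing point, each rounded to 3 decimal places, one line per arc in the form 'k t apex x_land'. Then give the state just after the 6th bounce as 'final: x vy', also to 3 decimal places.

1 5.486 43.524 61.503
2 5.183 32.943 119.607
3 4.509 24.935 170.156
4 3.923 18.873 214.135
5 3.413 14.285 252.396
6 2.969 10.812 285.683
final: 285.683 12.672

Arc 1: start y=12.680, vy=24.600 → t=5.486, apex=43.524, x_land=61.503, impact vy=-29.222
  bounce: vy ← 0.87·29.222 = 25.423
Arc 2: start y=0.000, vy=25.423 → t=5.183, apex=32.943, x_land=119.607, impact vy=-25.423
  bounce: vy ← 0.87·25.423 = 22.118
Arc 3: start y=0.000, vy=22.118 → t=4.509, apex=24.935, x_land=170.156, impact vy=-22.118
  bounce: vy ← 0.87·22.118 = 19.243
Arc 4: start y=0.000, vy=19.243 → t=3.923, apex=18.873, x_land=214.135, impact vy=-19.243
  bounce: vy ← 0.87·19.243 = 16.741
Arc 5: start y=0.000, vy=16.741 → t=3.413, apex=14.285, x_land=252.396, impact vy=-16.741
  bounce: vy ← 0.87·16.741 = 14.565
Arc 6: start y=0.000, vy=14.565 → t=2.969, apex=10.812, x_land=285.683, impact vy=-14.565
  bounce: vy ← 0.87·14.565 = 12.672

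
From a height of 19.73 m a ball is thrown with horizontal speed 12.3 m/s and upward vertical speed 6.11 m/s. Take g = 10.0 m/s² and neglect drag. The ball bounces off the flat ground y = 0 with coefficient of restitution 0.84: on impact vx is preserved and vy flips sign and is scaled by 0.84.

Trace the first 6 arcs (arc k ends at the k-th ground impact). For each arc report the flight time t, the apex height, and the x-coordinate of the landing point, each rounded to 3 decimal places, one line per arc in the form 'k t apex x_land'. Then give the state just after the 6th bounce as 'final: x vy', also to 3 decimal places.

1 2.689 21.597 33.078
2 3.492 15.239 76.024
3 2.933 10.752 112.099
4 2.464 7.587 142.402
5 2.069 5.353 167.856
6 1.738 3.777 189.237
final: 189.237 7.301

Arc 1: start y=19.730, vy=6.110 → t=2.689, apex=21.597, x_land=33.078, impact vy=-20.783
  bounce: vy ← 0.84·20.783 = 17.458
Arc 2: start y=0.000, vy=17.458 → t=3.492, apex=15.239, x_land=76.024, impact vy=-17.458
  bounce: vy ← 0.84·17.458 = 14.664
Arc 3: start y=0.000, vy=14.664 → t=2.933, apex=10.752, x_land=112.099, impact vy=-14.664
  bounce: vy ← 0.84·14.664 = 12.318
Arc 4: start y=0.000, vy=12.318 → t=2.464, apex=7.587, x_land=142.402, impact vy=-12.318
  bounce: vy ← 0.84·12.318 = 10.347
Arc 5: start y=0.000, vy=10.347 → t=2.069, apex=5.353, x_land=167.856, impact vy=-10.347
  bounce: vy ← 0.84·10.347 = 8.692
Arc 6: start y=0.000, vy=8.692 → t=1.738, apex=3.777, x_land=189.237, impact vy=-8.692
  bounce: vy ← 0.84·8.692 = 7.301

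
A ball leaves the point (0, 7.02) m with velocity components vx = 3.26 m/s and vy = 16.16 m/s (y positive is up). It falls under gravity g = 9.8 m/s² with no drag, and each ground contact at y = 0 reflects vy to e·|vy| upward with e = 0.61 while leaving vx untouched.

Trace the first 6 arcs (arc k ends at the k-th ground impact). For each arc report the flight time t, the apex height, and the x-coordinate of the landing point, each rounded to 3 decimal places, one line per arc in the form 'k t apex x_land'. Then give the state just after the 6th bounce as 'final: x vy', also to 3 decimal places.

Arc 1: start y=7.020, vy=16.160 → t=3.687, apex=20.344, x_land=12.018, impact vy=-19.968
  bounce: vy ← 0.61·19.968 = 12.181
Arc 2: start y=0.000, vy=12.181 → t=2.486, apex=7.570, x_land=20.122, impact vy=-12.181
  bounce: vy ← 0.61·12.181 = 7.430
Arc 3: start y=0.000, vy=7.430 → t=1.516, apex=2.817, x_land=25.066, impact vy=-7.430
  bounce: vy ← 0.61·7.430 = 4.532
Arc 4: start y=0.000, vy=4.532 → t=0.925, apex=1.048, x_land=28.081, impact vy=-4.532
  bounce: vy ← 0.61·4.532 = 2.765
Arc 5: start y=0.000, vy=2.765 → t=0.564, apex=0.390, x_land=29.920, impact vy=-2.765
  bounce: vy ← 0.61·2.765 = 1.687
Arc 6: start y=0.000, vy=1.687 → t=0.344, apex=0.145, x_land=31.042, impact vy=-1.687
  bounce: vy ← 0.61·1.687 = 1.029

1 3.687 20.344 12.018
2 2.486 7.570 20.122
3 1.516 2.817 25.066
4 0.925 1.048 28.081
5 0.564 0.390 29.920
6 0.344 0.145 31.042
final: 31.042 1.029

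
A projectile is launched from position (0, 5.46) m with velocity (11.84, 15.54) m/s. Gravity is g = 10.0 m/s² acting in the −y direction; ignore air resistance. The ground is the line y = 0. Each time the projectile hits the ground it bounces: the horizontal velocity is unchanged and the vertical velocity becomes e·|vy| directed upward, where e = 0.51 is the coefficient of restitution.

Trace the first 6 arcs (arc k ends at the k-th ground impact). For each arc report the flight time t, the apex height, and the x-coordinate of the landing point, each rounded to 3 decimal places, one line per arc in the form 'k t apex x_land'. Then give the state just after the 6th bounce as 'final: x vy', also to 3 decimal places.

1 3.427 17.535 40.572
2 1.910 4.561 63.188
3 0.974 1.186 74.722
4 0.497 0.309 80.604
5 0.253 0.080 83.604
6 0.129 0.021 85.134
final: 85.134 0.330

Arc 1: start y=5.460, vy=15.540 → t=3.427, apex=17.535, x_land=40.572, impact vy=-18.727
  bounce: vy ← 0.51·18.727 = 9.551
Arc 2: start y=0.000, vy=9.551 → t=1.910, apex=4.561, x_land=63.188, impact vy=-9.551
  bounce: vy ← 0.51·9.551 = 4.871
Arc 3: start y=0.000, vy=4.871 → t=0.974, apex=1.186, x_land=74.722, impact vy=-4.871
  bounce: vy ← 0.51·4.871 = 2.484
Arc 4: start y=0.000, vy=2.484 → t=0.497, apex=0.309, x_land=80.604, impact vy=-2.484
  bounce: vy ← 0.51·2.484 = 1.267
Arc 5: start y=0.000, vy=1.267 → t=0.253, apex=0.080, x_land=83.604, impact vy=-1.267
  bounce: vy ← 0.51·1.267 = 0.646
Arc 6: start y=0.000, vy=0.646 → t=0.129, apex=0.021, x_land=85.134, impact vy=-0.646
  bounce: vy ← 0.51·0.646 = 0.330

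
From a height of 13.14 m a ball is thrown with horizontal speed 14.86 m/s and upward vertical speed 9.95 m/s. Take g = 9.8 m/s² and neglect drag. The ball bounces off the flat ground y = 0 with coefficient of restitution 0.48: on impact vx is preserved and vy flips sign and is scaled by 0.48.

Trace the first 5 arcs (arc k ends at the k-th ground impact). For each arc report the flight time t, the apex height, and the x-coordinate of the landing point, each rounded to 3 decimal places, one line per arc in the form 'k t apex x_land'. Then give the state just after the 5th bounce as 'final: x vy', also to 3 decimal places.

Arc 1: start y=13.140, vy=9.950 → t=2.942, apex=18.191, x_land=43.719, impact vy=-18.882
  bounce: vy ← 0.48·18.882 = 9.064
Arc 2: start y=0.000, vy=9.064 → t=1.850, apex=4.191, x_land=71.206, impact vy=-9.064
  bounce: vy ← 0.48·9.064 = 4.351
Arc 3: start y=0.000, vy=4.351 → t=0.888, apex=0.966, x_land=84.400, impact vy=-4.351
  bounce: vy ← 0.48·4.351 = 2.088
Arc 4: start y=0.000, vy=2.088 → t=0.426, apex=0.222, x_land=90.733, impact vy=-2.088
  bounce: vy ← 0.48·2.088 = 1.002
Arc 5: start y=0.000, vy=1.002 → t=0.205, apex=0.051, x_land=93.772, impact vy=-1.002
  bounce: vy ← 0.48·1.002 = 0.481

1 2.942 18.191 43.719
2 1.850 4.191 71.206
3 0.888 0.966 84.400
4 0.426 0.222 90.733
5 0.205 0.051 93.772
final: 93.772 0.481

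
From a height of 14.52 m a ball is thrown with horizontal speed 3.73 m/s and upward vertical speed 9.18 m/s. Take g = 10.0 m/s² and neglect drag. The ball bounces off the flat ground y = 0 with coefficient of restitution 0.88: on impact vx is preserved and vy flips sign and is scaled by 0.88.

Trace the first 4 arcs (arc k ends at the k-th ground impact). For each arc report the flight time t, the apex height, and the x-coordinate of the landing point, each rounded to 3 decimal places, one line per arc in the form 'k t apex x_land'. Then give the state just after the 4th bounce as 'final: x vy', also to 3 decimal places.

1 2.854 18.734 10.644
2 3.407 14.507 23.351
3 2.998 11.234 34.533
4 2.638 8.700 44.374
final: 44.374 11.608

Arc 1: start y=14.520, vy=9.180 → t=2.854, apex=18.734, x_land=10.644, impact vy=-19.356
  bounce: vy ← 0.88·19.356 = 17.034
Arc 2: start y=0.000, vy=17.034 → t=3.407, apex=14.507, x_land=23.351, impact vy=-17.034
  bounce: vy ← 0.88·17.034 = 14.990
Arc 3: start y=0.000, vy=14.990 → t=2.998, apex=11.234, x_land=34.533, impact vy=-14.990
  bounce: vy ← 0.88·14.990 = 13.191
Arc 4: start y=0.000, vy=13.191 → t=2.638, apex=8.700, x_land=44.374, impact vy=-13.191
  bounce: vy ← 0.88·13.191 = 11.608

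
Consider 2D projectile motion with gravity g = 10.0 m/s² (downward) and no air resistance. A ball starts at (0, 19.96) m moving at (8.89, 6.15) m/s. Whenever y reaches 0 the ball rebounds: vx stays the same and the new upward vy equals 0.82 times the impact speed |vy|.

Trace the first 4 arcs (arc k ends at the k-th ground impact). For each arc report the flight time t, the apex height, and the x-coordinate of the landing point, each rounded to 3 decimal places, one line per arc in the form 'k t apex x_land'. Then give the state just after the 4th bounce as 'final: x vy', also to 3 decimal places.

1 2.706 21.851 24.052
2 3.428 14.693 54.531
3 2.811 9.879 79.523
4 2.305 6.643 100.017
final: 100.017 9.452

Arc 1: start y=19.960, vy=6.150 → t=2.706, apex=21.851, x_land=24.052, impact vy=-20.905
  bounce: vy ← 0.82·20.905 = 17.142
Arc 2: start y=0.000, vy=17.142 → t=3.428, apex=14.693, x_land=54.531, impact vy=-17.142
  bounce: vy ← 0.82·17.142 = 14.057
Arc 3: start y=0.000, vy=14.057 → t=2.811, apex=9.879, x_land=79.523, impact vy=-14.057
  bounce: vy ← 0.82·14.057 = 11.526
Arc 4: start y=0.000, vy=11.526 → t=2.305, apex=6.643, x_land=100.017, impact vy=-11.526
  bounce: vy ← 0.82·11.526 = 9.452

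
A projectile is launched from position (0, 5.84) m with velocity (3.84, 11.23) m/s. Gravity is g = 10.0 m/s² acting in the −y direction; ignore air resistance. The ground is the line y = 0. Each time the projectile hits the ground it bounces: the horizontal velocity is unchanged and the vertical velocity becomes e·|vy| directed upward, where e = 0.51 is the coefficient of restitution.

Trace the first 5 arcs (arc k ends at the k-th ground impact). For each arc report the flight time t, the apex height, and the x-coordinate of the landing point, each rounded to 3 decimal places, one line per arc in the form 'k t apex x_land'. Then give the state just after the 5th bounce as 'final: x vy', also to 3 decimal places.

1 2.682 12.146 10.297
2 1.590 3.159 16.402
3 0.811 0.822 19.515
4 0.413 0.214 21.103
5 0.211 0.056 21.913
final: 21.913 0.538

Arc 1: start y=5.840, vy=11.230 → t=2.682, apex=12.146, x_land=10.297, impact vy=-15.586
  bounce: vy ← 0.51·15.586 = 7.949
Arc 2: start y=0.000, vy=7.949 → t=1.590, apex=3.159, x_land=16.402, impact vy=-7.949
  bounce: vy ← 0.51·7.949 = 4.054
Arc 3: start y=0.000, vy=4.054 → t=0.811, apex=0.822, x_land=19.515, impact vy=-4.054
  bounce: vy ← 0.51·4.054 = 2.067
Arc 4: start y=0.000, vy=2.067 → t=0.413, apex=0.214, x_land=21.103, impact vy=-2.067
  bounce: vy ← 0.51·2.067 = 1.054
Arc 5: start y=0.000, vy=1.054 → t=0.211, apex=0.056, x_land=21.913, impact vy=-1.054
  bounce: vy ← 0.51·1.054 = 0.538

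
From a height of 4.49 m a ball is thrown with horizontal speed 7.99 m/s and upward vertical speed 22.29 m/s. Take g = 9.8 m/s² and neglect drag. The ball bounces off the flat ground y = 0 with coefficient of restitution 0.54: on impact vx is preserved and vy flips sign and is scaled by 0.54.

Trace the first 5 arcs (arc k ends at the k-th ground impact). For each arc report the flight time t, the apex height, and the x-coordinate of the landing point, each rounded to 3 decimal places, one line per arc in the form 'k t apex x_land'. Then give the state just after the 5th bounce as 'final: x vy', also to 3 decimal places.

1 4.742 29.839 37.890
2 2.665 8.701 59.185
3 1.439 2.537 70.684
4 0.777 0.740 76.893
5 0.420 0.216 80.246
final: 80.246 1.110

Arc 1: start y=4.490, vy=22.290 → t=4.742, apex=29.839, x_land=37.890, impact vy=-24.184
  bounce: vy ← 0.54·24.184 = 13.059
Arc 2: start y=0.000, vy=13.059 → t=2.665, apex=8.701, x_land=59.185, impact vy=-13.059
  bounce: vy ← 0.54·13.059 = 7.052
Arc 3: start y=0.000, vy=7.052 → t=1.439, apex=2.537, x_land=70.684, impact vy=-7.052
  bounce: vy ← 0.54·7.052 = 3.808
Arc 4: start y=0.000, vy=3.808 → t=0.777, apex=0.740, x_land=76.893, impact vy=-3.808
  bounce: vy ← 0.54·3.808 = 2.056
Arc 5: start y=0.000, vy=2.056 → t=0.420, apex=0.216, x_land=80.246, impact vy=-2.056
  bounce: vy ← 0.54·2.056 = 1.110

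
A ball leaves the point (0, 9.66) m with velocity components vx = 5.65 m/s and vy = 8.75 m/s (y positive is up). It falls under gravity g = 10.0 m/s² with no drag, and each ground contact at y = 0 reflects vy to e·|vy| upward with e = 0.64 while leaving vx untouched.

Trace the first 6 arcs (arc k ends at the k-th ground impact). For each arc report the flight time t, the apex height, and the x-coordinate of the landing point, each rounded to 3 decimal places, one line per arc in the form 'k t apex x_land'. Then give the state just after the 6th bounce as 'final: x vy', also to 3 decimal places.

1 2.517 13.488 14.224
2 2.102 5.525 26.102
3 1.345 2.263 33.704
4 0.861 0.927 38.569
5 0.551 0.380 41.683
6 0.353 0.156 43.676
final: 43.676 1.129

Arc 1: start y=9.660, vy=8.750 → t=2.517, apex=13.488, x_land=14.224, impact vy=-16.424
  bounce: vy ← 0.64·16.424 = 10.512
Arc 2: start y=0.000, vy=10.512 → t=2.102, apex=5.525, x_land=26.102, impact vy=-10.512
  bounce: vy ← 0.64·10.512 = 6.727
Arc 3: start y=0.000, vy=6.727 → t=1.345, apex=2.263, x_land=33.704, impact vy=-6.727
  bounce: vy ← 0.64·6.727 = 4.306
Arc 4: start y=0.000, vy=4.306 → t=0.861, apex=0.927, x_land=38.569, impact vy=-4.306
  bounce: vy ← 0.64·4.306 = 2.756
Arc 5: start y=0.000, vy=2.756 → t=0.551, apex=0.380, x_land=41.683, impact vy=-2.756
  bounce: vy ← 0.64·2.756 = 1.764
Arc 6: start y=0.000, vy=1.764 → t=0.353, apex=0.156, x_land=43.676, impact vy=-1.764
  bounce: vy ← 0.64·1.764 = 1.129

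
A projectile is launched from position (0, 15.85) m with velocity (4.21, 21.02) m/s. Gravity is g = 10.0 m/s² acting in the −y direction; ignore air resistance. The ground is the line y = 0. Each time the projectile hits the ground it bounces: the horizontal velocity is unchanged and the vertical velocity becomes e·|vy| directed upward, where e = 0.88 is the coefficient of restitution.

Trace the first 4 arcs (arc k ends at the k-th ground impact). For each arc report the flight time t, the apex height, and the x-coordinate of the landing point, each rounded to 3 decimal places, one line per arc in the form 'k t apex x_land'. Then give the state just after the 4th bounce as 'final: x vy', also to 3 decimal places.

Arc 1: start y=15.850, vy=21.020 → t=4.857, apex=37.942, x_land=20.447, impact vy=-27.547
  bounce: vy ← 0.88·27.547 = 24.241
Arc 2: start y=0.000, vy=24.241 → t=4.848, apex=29.382, x_land=40.858, impact vy=-24.241
  bounce: vy ← 0.88·24.241 = 21.332
Arc 3: start y=0.000, vy=21.332 → t=4.266, apex=22.754, x_land=58.820, impact vy=-21.332
  bounce: vy ← 0.88·21.332 = 18.773
Arc 4: start y=0.000, vy=18.773 → t=3.755, apex=17.620, x_land=74.626, impact vy=-18.773
  bounce: vy ← 0.88·18.773 = 16.520

1 4.857 37.942 20.447
2 4.848 29.382 40.858
3 4.266 22.754 58.820
4 3.755 17.620 74.626
final: 74.626 16.520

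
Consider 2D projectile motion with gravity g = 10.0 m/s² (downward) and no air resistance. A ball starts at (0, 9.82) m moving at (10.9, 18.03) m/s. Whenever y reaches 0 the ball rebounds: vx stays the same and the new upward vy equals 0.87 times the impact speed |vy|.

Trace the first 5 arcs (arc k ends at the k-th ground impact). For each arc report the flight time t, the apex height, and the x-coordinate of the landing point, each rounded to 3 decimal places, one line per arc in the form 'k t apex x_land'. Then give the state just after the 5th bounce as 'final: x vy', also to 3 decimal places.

1 4.087 26.074 44.544
2 3.973 19.735 87.855
3 3.457 14.938 125.535
4 3.008 11.306 158.317
5 2.617 8.558 186.837
final: 186.837 11.382

Arc 1: start y=9.820, vy=18.030 → t=4.087, apex=26.074, x_land=44.544, impact vy=-22.836
  bounce: vy ← 0.87·22.836 = 19.867
Arc 2: start y=0.000, vy=19.867 → t=3.973, apex=19.735, x_land=87.855, impact vy=-19.867
  bounce: vy ← 0.87·19.867 = 17.285
Arc 3: start y=0.000, vy=17.285 → t=3.457, apex=14.938, x_land=125.535, impact vy=-17.285
  bounce: vy ← 0.87·17.285 = 15.038
Arc 4: start y=0.000, vy=15.038 → t=3.008, apex=11.306, x_land=158.317, impact vy=-15.038
  bounce: vy ← 0.87·15.038 = 13.083
Arc 5: start y=0.000, vy=13.083 → t=2.617, apex=8.558, x_land=186.837, impact vy=-13.083
  bounce: vy ← 0.87·13.083 = 11.382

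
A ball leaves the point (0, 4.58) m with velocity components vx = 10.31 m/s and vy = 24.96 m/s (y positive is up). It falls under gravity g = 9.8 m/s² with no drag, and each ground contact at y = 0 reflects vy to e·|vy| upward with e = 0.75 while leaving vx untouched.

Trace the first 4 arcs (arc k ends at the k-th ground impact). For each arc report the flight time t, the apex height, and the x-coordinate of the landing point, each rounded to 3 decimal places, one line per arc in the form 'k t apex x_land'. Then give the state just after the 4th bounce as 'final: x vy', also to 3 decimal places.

1 5.271 36.366 54.346
2 4.086 20.456 96.477
3 3.065 11.506 128.075
4 2.299 6.472 151.773
final: 151.773 8.447

Arc 1: start y=4.580, vy=24.960 → t=5.271, apex=36.366, x_land=54.346, impact vy=-26.698
  bounce: vy ← 0.75·26.698 = 20.023
Arc 2: start y=0.000, vy=20.023 → t=4.086, apex=20.456, x_land=96.477, impact vy=-20.023
  bounce: vy ← 0.75·20.023 = 15.017
Arc 3: start y=0.000, vy=15.017 → t=3.065, apex=11.506, x_land=128.075, impact vy=-15.017
  bounce: vy ← 0.75·15.017 = 11.263
Arc 4: start y=0.000, vy=11.263 → t=2.299, apex=6.472, x_land=151.773, impact vy=-11.263
  bounce: vy ← 0.75·11.263 = 8.447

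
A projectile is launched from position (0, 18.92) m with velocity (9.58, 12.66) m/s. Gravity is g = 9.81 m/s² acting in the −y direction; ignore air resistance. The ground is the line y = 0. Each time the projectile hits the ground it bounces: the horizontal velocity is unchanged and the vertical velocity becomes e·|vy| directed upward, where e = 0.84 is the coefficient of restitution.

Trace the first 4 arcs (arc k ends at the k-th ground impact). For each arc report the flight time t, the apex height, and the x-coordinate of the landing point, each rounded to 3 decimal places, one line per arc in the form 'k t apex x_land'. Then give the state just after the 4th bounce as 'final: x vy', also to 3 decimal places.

1 3.641 27.089 34.877
2 3.948 19.114 72.699
3 3.316 13.487 104.470
4 2.786 9.516 131.158
final: 131.158 11.478

Arc 1: start y=18.920, vy=12.660 → t=3.641, apex=27.089, x_land=34.877, impact vy=-23.054
  bounce: vy ← 0.84·23.054 = 19.365
Arc 2: start y=0.000, vy=19.365 → t=3.948, apex=19.114, x_land=72.699, impact vy=-19.365
  bounce: vy ← 0.84·19.365 = 16.267
Arc 3: start y=0.000, vy=16.267 → t=3.316, apex=13.487, x_land=104.470, impact vy=-16.267
  bounce: vy ← 0.84·16.267 = 13.664
Arc 4: start y=0.000, vy=13.664 → t=2.786, apex=9.516, x_land=131.158, impact vy=-13.664
  bounce: vy ← 0.84·13.664 = 11.478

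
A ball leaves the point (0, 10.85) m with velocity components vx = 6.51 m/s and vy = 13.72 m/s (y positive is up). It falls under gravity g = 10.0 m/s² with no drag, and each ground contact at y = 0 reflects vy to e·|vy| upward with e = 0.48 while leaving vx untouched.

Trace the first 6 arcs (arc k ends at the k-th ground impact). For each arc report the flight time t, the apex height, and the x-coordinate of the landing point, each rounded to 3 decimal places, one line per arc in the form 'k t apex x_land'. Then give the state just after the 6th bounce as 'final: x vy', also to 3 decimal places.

Arc 1: start y=10.850, vy=13.720 → t=3.385, apex=20.262, x_land=22.037, impact vy=-20.131
  bounce: vy ← 0.48·20.131 = 9.663
Arc 2: start y=0.000, vy=9.663 → t=1.933, apex=4.668, x_land=34.617, impact vy=-9.663
  bounce: vy ← 0.48·9.663 = 4.638
Arc 3: start y=0.000, vy=4.638 → t=0.928, apex=1.076, x_land=40.656, impact vy=-4.638
  bounce: vy ← 0.48·4.638 = 2.226
Arc 4: start y=0.000, vy=2.226 → t=0.445, apex=0.248, x_land=43.555, impact vy=-2.226
  bounce: vy ← 0.48·2.226 = 1.069
Arc 5: start y=0.000, vy=1.069 → t=0.214, apex=0.057, x_land=44.946, impact vy=-1.069
  bounce: vy ← 0.48·1.069 = 0.513
Arc 6: start y=0.000, vy=0.513 → t=0.103, apex=0.013, x_land=45.614, impact vy=-0.513
  bounce: vy ← 0.48·0.513 = 0.246

1 3.385 20.262 22.037
2 1.933 4.668 34.617
3 0.928 1.076 40.656
4 0.445 0.248 43.555
5 0.214 0.057 44.946
6 0.103 0.013 45.614
final: 45.614 0.246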